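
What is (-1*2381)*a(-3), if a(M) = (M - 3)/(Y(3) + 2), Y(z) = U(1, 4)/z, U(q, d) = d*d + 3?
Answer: 42858/25 ≈ 1714.3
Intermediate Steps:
U(q, d) = 3 + d² (U(q, d) = d² + 3 = 3 + d²)
Y(z) = 19/z (Y(z) = (3 + 4²)/z = (3 + 16)/z = 19/z)
a(M) = -9/25 + 3*M/25 (a(M) = (M - 3)/(19/3 + 2) = (-3 + M)/(19*(⅓) + 2) = (-3 + M)/(19/3 + 2) = (-3 + M)/(25/3) = (-3 + M)*(3/25) = -9/25 + 3*M/25)
(-1*2381)*a(-3) = (-1*2381)*(-9/25 + (3/25)*(-3)) = -2381*(-9/25 - 9/25) = -2381*(-18/25) = 42858/25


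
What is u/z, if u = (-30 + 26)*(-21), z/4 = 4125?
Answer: 7/1375 ≈ 0.0050909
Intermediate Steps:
z = 16500 (z = 4*4125 = 16500)
u = 84 (u = -4*(-21) = 84)
u/z = 84/16500 = 84*(1/16500) = 7/1375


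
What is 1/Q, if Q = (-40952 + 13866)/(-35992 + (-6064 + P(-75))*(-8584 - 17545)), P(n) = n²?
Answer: -11434639/27086 ≈ -422.16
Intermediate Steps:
Q = -27086/11434639 (Q = (-40952 + 13866)/(-35992 + (-6064 + (-75)²)*(-8584 - 17545)) = -27086/(-35992 + (-6064 + 5625)*(-26129)) = -27086/(-35992 - 439*(-26129)) = -27086/(-35992 + 11470631) = -27086/11434639 ≈ -0.0023688)
1/Q = 1/(-27086/11434639) = -11434639/27086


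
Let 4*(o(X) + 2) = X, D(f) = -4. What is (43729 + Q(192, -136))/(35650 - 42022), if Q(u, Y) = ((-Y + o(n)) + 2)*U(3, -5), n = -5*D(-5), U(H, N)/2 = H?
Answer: -44575/6372 ≈ -6.9954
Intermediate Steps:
U(H, N) = 2*H
n = 20 (n = -5*(-4) = 20)
o(X) = -2 + X/4
Q(u, Y) = 30 - 6*Y (Q(u, Y) = ((-Y + (-2 + (1/4)*20)) + 2)*(2*3) = ((-Y + (-2 + 5)) + 2)*6 = ((-Y + 3) + 2)*6 = ((3 - Y) + 2)*6 = (5 - Y)*6 = 30 - 6*Y)
(43729 + Q(192, -136))/(35650 - 42022) = (43729 + (30 - 6*(-136)))/(35650 - 42022) = (43729 + (30 + 816))/(-6372) = (43729 + 846)*(-1/6372) = 44575*(-1/6372) = -44575/6372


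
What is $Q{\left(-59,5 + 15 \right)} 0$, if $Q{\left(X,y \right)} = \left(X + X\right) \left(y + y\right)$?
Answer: $0$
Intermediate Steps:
$Q{\left(X,y \right)} = 4 X y$ ($Q{\left(X,y \right)} = 2 X 2 y = 4 X y$)
$Q{\left(-59,5 + 15 \right)} 0 = 4 \left(-59\right) \left(5 + 15\right) 0 = 4 \left(-59\right) 20 \cdot 0 = \left(-4720\right) 0 = 0$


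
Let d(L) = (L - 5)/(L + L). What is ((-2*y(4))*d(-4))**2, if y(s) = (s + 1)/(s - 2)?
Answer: 2025/64 ≈ 31.641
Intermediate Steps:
d(L) = (-5 + L)/(2*L) (d(L) = (-5 + L)/((2*L)) = (-5 + L)*(1/(2*L)) = (-5 + L)/(2*L))
y(s) = (1 + s)/(-2 + s)
((-2*y(4))*d(-4))**2 = ((-2*(1 + 4)/(-2 + 4))*((1/2)*(-5 - 4)/(-4)))**2 = ((-2*5/2)*((1/2)*(-1/4)*(-9)))**2 = (-5*(9/8))**2 = (-2*5/2*(9/8))**2 = (-5*9/8)**2 = (-45/8)**2 = 2025/64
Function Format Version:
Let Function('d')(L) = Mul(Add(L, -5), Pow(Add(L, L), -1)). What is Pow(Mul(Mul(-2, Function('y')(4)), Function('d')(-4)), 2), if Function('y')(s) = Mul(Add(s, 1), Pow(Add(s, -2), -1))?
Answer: Rational(2025, 64) ≈ 31.641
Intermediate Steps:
Function('d')(L) = Mul(Rational(1, 2), Pow(L, -1), Add(-5, L)) (Function('d')(L) = Mul(Add(-5, L), Pow(Mul(2, L), -1)) = Mul(Add(-5, L), Mul(Rational(1, 2), Pow(L, -1))) = Mul(Rational(1, 2), Pow(L, -1), Add(-5, L)))
Function('y')(s) = Mul(Pow(Add(-2, s), -1), Add(1, s)) (Function('y')(s) = Mul(Add(1, s), Pow(Add(-2, s), -1)) = Mul(Pow(Add(-2, s), -1), Add(1, s)))
Pow(Mul(Mul(-2, Function('y')(4)), Function('d')(-4)), 2) = Pow(Mul(Mul(-2, Mul(Pow(Add(-2, 4), -1), Add(1, 4))), Mul(Rational(1, 2), Pow(-4, -1), Add(-5, -4))), 2) = Pow(Mul(Mul(-2, Mul(Pow(2, -1), 5)), Mul(Rational(1, 2), Rational(-1, 4), -9)), 2) = Pow(Mul(Mul(-2, Mul(Rational(1, 2), 5)), Rational(9, 8)), 2) = Pow(Mul(Mul(-2, Rational(5, 2)), Rational(9, 8)), 2) = Pow(Mul(-5, Rational(9, 8)), 2) = Pow(Rational(-45, 8), 2) = Rational(2025, 64)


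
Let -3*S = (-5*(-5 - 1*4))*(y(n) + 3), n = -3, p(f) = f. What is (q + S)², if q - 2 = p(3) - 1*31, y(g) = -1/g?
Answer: 5776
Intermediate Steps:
S = -50 (S = -(-5*(-5 - 1*4))*(-1/(-3) + 3)/3 = -(-5*(-5 - 4))*(-1*(-⅓) + 3)/3 = -(-5*(-9))*(⅓ + 3)/3 = -15*10/3 = -⅓*150 = -50)
q = -26 (q = 2 + (3 - 1*31) = 2 + (3 - 31) = 2 - 28 = -26)
(q + S)² = (-26 - 50)² = (-76)² = 5776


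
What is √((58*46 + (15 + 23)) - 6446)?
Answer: 2*I*√935 ≈ 61.156*I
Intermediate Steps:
√((58*46 + (15 + 23)) - 6446) = √((2668 + 38) - 6446) = √(2706 - 6446) = √(-3740) = 2*I*√935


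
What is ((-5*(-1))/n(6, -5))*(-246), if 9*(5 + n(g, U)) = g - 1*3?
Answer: 1845/7 ≈ 263.57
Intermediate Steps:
n(g, U) = -16/3 + g/9 (n(g, U) = -5 + (g - 1*3)/9 = -5 + (g - 3)/9 = -5 + (-3 + g)/9 = -5 + (-⅓ + g/9) = -16/3 + g/9)
((-5*(-1))/n(6, -5))*(-246) = ((-5*(-1))/(-16/3 + (⅑)*6))*(-246) = (5/(-16/3 + ⅔))*(-246) = (5/(-14/3))*(-246) = (5*(-3/14))*(-246) = -15/14*(-246) = 1845/7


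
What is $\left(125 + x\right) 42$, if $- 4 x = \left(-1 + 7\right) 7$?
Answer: $4809$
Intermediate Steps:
$x = - \frac{21}{2}$ ($x = - \frac{\left(-1 + 7\right) 7}{4} = - \frac{6 \cdot 7}{4} = \left(- \frac{1}{4}\right) 42 = - \frac{21}{2} \approx -10.5$)
$\left(125 + x\right) 42 = \left(125 - \frac{21}{2}\right) 42 = \frac{229}{2} \cdot 42 = 4809$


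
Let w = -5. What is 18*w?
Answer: -90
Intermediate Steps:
18*w = 18*(-5) = -90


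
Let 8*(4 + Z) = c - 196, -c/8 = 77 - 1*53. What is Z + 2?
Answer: -101/2 ≈ -50.500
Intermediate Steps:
c = -192 (c = -8*(77 - 1*53) = -8*(77 - 53) = -8*24 = -192)
Z = -105/2 (Z = -4 + (-192 - 196)/8 = -4 + (1/8)*(-388) = -4 - 97/2 = -105/2 ≈ -52.500)
Z + 2 = -105/2 + 2 = -101/2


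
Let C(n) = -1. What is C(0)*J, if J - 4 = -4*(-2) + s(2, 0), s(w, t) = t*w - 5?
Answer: -7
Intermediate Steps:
s(w, t) = -5 + t*w
J = 7 (J = 4 + (-4*(-2) + (-5 + 0*2)) = 4 + (8 + (-5 + 0)) = 4 + (8 - 5) = 4 + 3 = 7)
C(0)*J = -1*7 = -7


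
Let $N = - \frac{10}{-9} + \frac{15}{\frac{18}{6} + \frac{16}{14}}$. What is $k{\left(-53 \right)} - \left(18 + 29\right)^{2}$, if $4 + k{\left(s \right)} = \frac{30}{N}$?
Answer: $- \frac{545045}{247} \approx -2206.7$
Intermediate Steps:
$N = \frac{1235}{261}$ ($N = \left(-10\right) \left(- \frac{1}{9}\right) + \frac{15}{18 \cdot \frac{1}{6} + 16 \cdot \frac{1}{14}} = \frac{10}{9} + \frac{15}{3 + \frac{8}{7}} = \frac{10}{9} + \frac{15}{\frac{29}{7}} = \frac{10}{9} + 15 \cdot \frac{7}{29} = \frac{10}{9} + \frac{105}{29} = \frac{1235}{261} \approx 4.7318$)
$k{\left(s \right)} = \frac{578}{247}$ ($k{\left(s \right)} = -4 + \frac{30}{\frac{1235}{261}} = -4 + 30 \cdot \frac{261}{1235} = -4 + \frac{1566}{247} = \frac{578}{247}$)
$k{\left(-53 \right)} - \left(18 + 29\right)^{2} = \frac{578}{247} - \left(18 + 29\right)^{2} = \frac{578}{247} - 47^{2} = \frac{578}{247} - 2209 = - \frac{545045}{247}$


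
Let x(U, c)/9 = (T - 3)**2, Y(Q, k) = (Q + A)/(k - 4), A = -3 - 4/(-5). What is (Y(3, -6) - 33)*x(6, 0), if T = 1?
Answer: -29772/25 ≈ -1190.9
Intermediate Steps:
A = -11/5 (A = -3 - 4*(-1)/5 = -3 - 1*(-4/5) = -3 + 4/5 = -11/5 ≈ -2.2000)
Y(Q, k) = (-11/5 + Q)/(-4 + k) (Y(Q, k) = (Q - 11/5)/(k - 4) = (-11/5 + Q)/(-4 + k))
x(U, c) = 36 (x(U, c) = 9*(1 - 3)**2 = 9*(-2)**2 = 9*4 = 36)
(Y(3, -6) - 33)*x(6, 0) = ((-11/5 + 3)/(-4 - 6) - 33)*36 = ((4/5)/(-10) - 33)*36 = (-1/10*4/5 - 33)*36 = (-2/25 - 33)*36 = -827/25*36 = -29772/25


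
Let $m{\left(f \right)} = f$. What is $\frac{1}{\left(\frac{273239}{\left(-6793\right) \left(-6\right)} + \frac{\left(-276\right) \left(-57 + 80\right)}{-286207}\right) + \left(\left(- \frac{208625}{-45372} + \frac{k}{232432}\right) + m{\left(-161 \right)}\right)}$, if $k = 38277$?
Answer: $- \frac{8586009925279408}{1283703825053395899} \approx -0.0066885$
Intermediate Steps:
$\frac{1}{\left(\frac{273239}{\left(-6793\right) \left(-6\right)} + \frac{\left(-276\right) \left(-57 + 80\right)}{-286207}\right) + \left(\left(- \frac{208625}{-45372} + \frac{k}{232432}\right) + m{\left(-161 \right)}\right)} = \frac{1}{\left(\frac{273239}{\left(-6793\right) \left(-6\right)} + \frac{\left(-276\right) \left(-57 + 80\right)}{-286207}\right) + \left(\left(- \frac{208625}{-45372} + \frac{38277}{232432}\right) - 161\right)} = \frac{1}{\left(\frac{273239}{40758} + \left(-276\right) 23 \left(- \frac{1}{286207}\right)\right) + \left(\left(\left(-208625\right) \left(- \frac{1}{45372}\right) + 38277 \cdot \frac{1}{232432}\right) - 161\right)} = \frac{1}{\left(273239 \cdot \frac{1}{40758} - - \frac{6348}{286207}\right) + \left(\left(\frac{208625}{45372} + \frac{38277}{232432}\right) - 161\right)} = \frac{1}{\left(\frac{273239}{40758} + \frac{6348}{286207}\right) + \left(\frac{63100289}{13248624} - 161\right)} = \frac{1}{\frac{78461646257}{11665224906} - \frac{2069928175}{13248624}} = \frac{1}{- \frac{1283703825053395899}{8586009925279408}} = - \frac{8586009925279408}{1283703825053395899}$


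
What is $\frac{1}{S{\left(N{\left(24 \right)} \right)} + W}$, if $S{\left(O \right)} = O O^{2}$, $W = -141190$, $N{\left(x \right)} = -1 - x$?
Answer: $- \frac{1}{156815} \approx -6.3769 \cdot 10^{-6}$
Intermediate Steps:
$S{\left(O \right)} = O^{3}$
$\frac{1}{S{\left(N{\left(24 \right)} \right)} + W} = \frac{1}{\left(-1 - 24\right)^{3} - 141190} = \frac{1}{\left(-25\right)^{3} - 141190} = \frac{1}{-15625 - 141190} = \frac{1}{-156815} = - \frac{1}{156815}$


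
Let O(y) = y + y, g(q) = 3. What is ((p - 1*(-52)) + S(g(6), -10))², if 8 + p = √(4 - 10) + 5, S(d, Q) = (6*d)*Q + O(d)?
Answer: (125 - I*√6)² ≈ 15619.0 - 612.37*I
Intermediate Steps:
O(y) = 2*y
S(d, Q) = 2*d + 6*Q*d (S(d, Q) = (6*d)*Q + 2*d = 6*Q*d + 2*d = 2*d + 6*Q*d)
p = -3 + I*√6 (p = -8 + (√(4 - 10) + 5) = -8 + (√(-6) + 5) = -8 + (I*√6 + 5) = -8 + (5 + I*√6) = -3 + I*√6 ≈ -3.0 + 2.4495*I)
((p - 1*(-52)) + S(g(6), -10))² = (((-3 + I*√6) - 1*(-52)) + 2*3*(1 + 3*(-10)))² = (((-3 + I*√6) + 52) + 2*3*(1 - 30))² = ((49 + I*√6) + 2*3*(-29))² = ((49 + I*√6) - 174)² = (-125 + I*√6)²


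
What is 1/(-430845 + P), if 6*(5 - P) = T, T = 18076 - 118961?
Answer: -6/2484155 ≈ -2.4153e-6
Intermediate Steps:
T = -100885
P = 100915/6 (P = 5 - 1/6*(-100885) = 5 + 100885/6 = 100915/6 ≈ 16819.)
1/(-430845 + P) = 1/(-430845 + 100915/6) = 1/(-2484155/6) = -6/2484155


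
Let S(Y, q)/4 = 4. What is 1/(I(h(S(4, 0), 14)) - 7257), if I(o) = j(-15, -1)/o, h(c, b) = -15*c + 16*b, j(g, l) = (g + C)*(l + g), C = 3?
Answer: -1/7269 ≈ -0.00013757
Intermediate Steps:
S(Y, q) = 16 (S(Y, q) = 4*4 = 16)
j(g, l) = (3 + g)*(g + l) (j(g, l) = (g + 3)*(l + g) = (3 + g)*(g + l))
I(o) = 192/o (I(o) = ((-15)² + 3*(-15) + 3*(-1) - 15*(-1))/o = (225 - 45 - 3 + 15)/o = 192/o)
1/(I(h(S(4, 0), 14)) - 7257) = 1/(192/(-15*16 + 16*14) - 7257) = 1/(192/(-240 + 224) - 7257) = 1/(192/(-16) - 7257) = 1/(192*(-1/16) - 7257) = 1/(-12 - 7257) = 1/(-7269) = -1/7269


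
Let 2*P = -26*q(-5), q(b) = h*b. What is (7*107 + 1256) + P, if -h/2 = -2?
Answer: 2265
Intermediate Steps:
h = 4 (h = -2*(-2) = 4)
q(b) = 4*b
P = 260 (P = (-104*(-5))/2 = (-26*(-20))/2 = (½)*520 = 260)
(7*107 + 1256) + P = (7*107 + 1256) + 260 = (749 + 1256) + 260 = 2005 + 260 = 2265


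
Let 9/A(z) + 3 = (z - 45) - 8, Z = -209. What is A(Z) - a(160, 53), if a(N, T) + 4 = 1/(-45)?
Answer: 9512/2385 ≈ 3.9883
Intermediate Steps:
A(z) = 9/(-56 + z) (A(z) = 9/(-3 + ((z - 45) - 8)) = 9/(-3 + ((-45 + z) - 8)) = 9/(-3 + (-53 + z)) = 9/(-56 + z))
a(N, T) = -181/45 (a(N, T) = -4 + 1/(-45) = -4 - 1/45 = -181/45)
A(Z) - a(160, 53) = 9/(-56 - 209) - 1*(-181/45) = 9/(-265) + 181/45 = 9*(-1/265) + 181/45 = -9/265 + 181/45 = 9512/2385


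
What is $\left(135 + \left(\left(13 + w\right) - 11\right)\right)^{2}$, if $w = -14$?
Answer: $15129$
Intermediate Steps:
$\left(135 + \left(\left(13 + w\right) - 11\right)\right)^{2} = \left(135 + \left(\left(13 - 14\right) - 11\right)\right)^{2} = \left(135 - 12\right)^{2} = 123^{2} = 15129$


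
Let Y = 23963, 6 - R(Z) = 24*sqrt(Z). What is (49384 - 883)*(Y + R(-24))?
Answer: 1162520469 - 2328048*I*sqrt(6) ≈ 1.1625e+9 - 5.7025e+6*I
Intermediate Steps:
R(Z) = 6 - 24*sqrt(Z)
(49384 - 883)*(Y + R(-24)) = (49384 - 883)*(23963 + (6 - 48*I*sqrt(6))) = 48501*(23963 + (6 - 48*I*sqrt(6))) = 48501*(23969 - 48*I*sqrt(6)) = 1162520469 - 2328048*I*sqrt(6)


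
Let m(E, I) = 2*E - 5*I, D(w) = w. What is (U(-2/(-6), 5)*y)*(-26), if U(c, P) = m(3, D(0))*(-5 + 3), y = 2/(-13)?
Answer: -48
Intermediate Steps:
m(E, I) = -5*I + 2*E
y = -2/13 (y = 2*(-1/13) = -2/13 ≈ -0.15385)
U(c, P) = -12 (U(c, P) = (-5*0 + 2*3)*(-5 + 3) = (0 + 6)*(-2) = 6*(-2) = -12)
(U(-2/(-6), 5)*y)*(-26) = -12*(-2/13)*(-26) = (24/13)*(-26) = -48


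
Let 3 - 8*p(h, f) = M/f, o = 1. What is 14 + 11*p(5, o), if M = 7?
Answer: 17/2 ≈ 8.5000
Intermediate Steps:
p(h, f) = 3/8 - 7/(8*f)
14 + 11*p(5, o) = 14 + 11*((⅛)*(-7 + 3*1)/1) = 14 + 11*((⅛)*1*(-7 + 3)) = 14 + 11*((⅛)*1*(-4)) = 14 + 11*(-½) = 14 - 11/2 = 17/2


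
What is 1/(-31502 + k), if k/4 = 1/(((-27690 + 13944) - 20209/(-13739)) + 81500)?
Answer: -930892415/29324972802374 ≈ -3.1744e-5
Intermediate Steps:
k = 54956/930892415 (k = 4/(((-27690 + 13944) - 20209/(-13739)) + 81500) = 4/((-13746 - 20209*(-1/13739)) + 81500) = 4/((-13746 + 20209/13739) + 81500) = 4/(-188836085/13739 + 81500) = 4/(930892415/13739) = 4*(13739/930892415) = 54956/930892415 ≈ 5.9036e-5)
1/(-31502 + k) = 1/(-31502 + 54956/930892415) = 1/(-29324972802374/930892415) = -930892415/29324972802374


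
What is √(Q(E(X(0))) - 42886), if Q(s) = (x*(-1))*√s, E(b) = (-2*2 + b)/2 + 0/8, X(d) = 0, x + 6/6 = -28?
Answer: √(-42886 + 29*I*√2) ≈ 0.099 + 207.09*I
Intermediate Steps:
x = -29 (x = -1 - 28 = -29)
E(b) = -2 + b/2 (E(b) = (-4 + b)*(½) + 0*(⅛) = (-2 + b/2) + 0 = -2 + b/2)
Q(s) = 29*√s (Q(s) = (-29*(-1))*√s = 29*√s)
√(Q(E(X(0))) - 42886) = √(29*√(-2 + (½)*0) - 42886) = √(29*√(-2 + 0) - 42886) = √(29*√(-2) - 42886) = √(29*(I*√2) - 42886) = √(29*I*√2 - 42886) = √(-42886 + 29*I*√2)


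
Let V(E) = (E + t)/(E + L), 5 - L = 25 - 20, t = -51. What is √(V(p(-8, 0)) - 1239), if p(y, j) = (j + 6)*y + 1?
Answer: I*√2732345/47 ≈ 35.17*I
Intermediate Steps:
L = 0 (L = 5 - (25 - 20) = 5 - 1*5 = 5 - 5 = 0)
p(y, j) = 1 + y*(6 + j) (p(y, j) = (6 + j)*y + 1 = y*(6 + j) + 1 = 1 + y*(6 + j))
V(E) = (-51 + E)/E (V(E) = (E - 51)/(E + 0) = (-51 + E)/E)
√(V(p(-8, 0)) - 1239) = √((-51 + (1 + 6*(-8) + 0*(-8)))/(1 + 6*(-8) + 0*(-8)) - 1239) = √((-51 + (1 - 48 + 0))/(1 - 48 + 0) - 1239) = √((-51 - 47)/(-47) - 1239) = √(-1/47*(-98) - 1239) = √(98/47 - 1239) = √(-58135/47) = I*√2732345/47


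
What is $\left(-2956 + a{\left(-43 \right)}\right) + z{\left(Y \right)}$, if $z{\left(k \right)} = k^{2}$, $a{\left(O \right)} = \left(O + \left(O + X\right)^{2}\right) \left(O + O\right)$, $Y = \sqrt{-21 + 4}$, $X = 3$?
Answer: $-136875$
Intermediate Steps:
$Y = i \sqrt{17}$ ($Y = \sqrt{-17} = i \sqrt{17} \approx 4.1231 i$)
$a{\left(O \right)} = 2 O \left(O + \left(3 + O\right)^{2}\right)$ ($a{\left(O \right)} = \left(O + \left(O + 3\right)^{2}\right) \left(O + O\right) = \left(O + \left(3 + O\right)^{2}\right) 2 O = 2 O \left(O + \left(3 + O\right)^{2}\right)$)
$\left(-2956 + a{\left(-43 \right)}\right) + z{\left(Y \right)} = \left(-2956 + 2 \left(-43\right) \left(-43 + \left(3 - 43\right)^{2}\right)\right) + \left(i \sqrt{17}\right)^{2} = \left(-2956 + 2 \left(-43\right) \left(-43 + \left(-40\right)^{2}\right)\right) - 17 = \left(-2956 + 2 \left(-43\right) \left(-43 + 1600\right)\right) - 17 = \left(-2956 + 2 \left(-43\right) 1557\right) - 17 = \left(-2956 - 133902\right) - 17 = -136858 - 17 = -136875$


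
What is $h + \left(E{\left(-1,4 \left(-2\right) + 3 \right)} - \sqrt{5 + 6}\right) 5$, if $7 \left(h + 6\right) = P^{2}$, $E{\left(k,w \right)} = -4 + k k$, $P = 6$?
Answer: $- \frac{111}{7} - 5 \sqrt{11} \approx -32.44$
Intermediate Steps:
$E{\left(k,w \right)} = -4 + k^{2}$
$h = - \frac{6}{7}$ ($h = -6 + \frac{6^{2}}{7} = -6 + \frac{1}{7} \cdot 36 = -6 + \frac{36}{7} = - \frac{6}{7} \approx -0.85714$)
$h + \left(E{\left(-1,4 \left(-2\right) + 3 \right)} - \sqrt{5 + 6}\right) 5 = - \frac{6}{7} + \left(\left(-4 + \left(-1\right)^{2}\right) - \sqrt{5 + 6}\right) 5 = - \frac{6}{7} + \left(\left(-4 + 1\right) - \sqrt{11}\right) 5 = - \frac{6}{7} + \left(-3 - \sqrt{11}\right) 5 = - \frac{6}{7} - \left(15 + 5 \sqrt{11}\right) = - \frac{111}{7} - 5 \sqrt{11}$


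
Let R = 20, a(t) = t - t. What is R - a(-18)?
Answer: 20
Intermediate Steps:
a(t) = 0
R - a(-18) = 20 - 1*0 = 20 + 0 = 20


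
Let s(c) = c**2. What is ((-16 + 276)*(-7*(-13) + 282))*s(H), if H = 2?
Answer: 387920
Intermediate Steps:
((-16 + 276)*(-7*(-13) + 282))*s(H) = ((-16 + 276)*(-7*(-13) + 282))*2**2 = (260*(91 + 282))*4 = (260*373)*4 = 96980*4 = 387920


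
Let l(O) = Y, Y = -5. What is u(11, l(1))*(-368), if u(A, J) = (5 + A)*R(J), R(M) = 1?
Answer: -5888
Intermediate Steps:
l(O) = -5
u(A, J) = 5 + A (u(A, J) = (5 + A)*1 = 5 + A)
u(11, l(1))*(-368) = (5 + 11)*(-368) = 16*(-368) = -5888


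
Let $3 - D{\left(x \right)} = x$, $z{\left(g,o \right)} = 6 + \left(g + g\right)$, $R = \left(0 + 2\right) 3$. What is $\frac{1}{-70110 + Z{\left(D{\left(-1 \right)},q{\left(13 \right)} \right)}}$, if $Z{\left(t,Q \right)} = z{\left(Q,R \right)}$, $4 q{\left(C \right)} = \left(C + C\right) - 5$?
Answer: $- \frac{2}{140187} \approx -1.4267 \cdot 10^{-5}$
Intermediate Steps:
$R = 6$ ($R = 2 \cdot 3 = 6$)
$q{\left(C \right)} = - \frac{5}{4} + \frac{C}{2}$ ($q{\left(C \right)} = \frac{\left(C + C\right) - 5}{4} = \frac{2 C - 5}{4} = \frac{-5 + 2 C}{4} = - \frac{5}{4} + \frac{C}{2}$)
$z{\left(g,o \right)} = 6 + 2 g$
$D{\left(x \right)} = 3 - x$
$Z{\left(t,Q \right)} = 6 + 2 Q$
$\frac{1}{-70110 + Z{\left(D{\left(-1 \right)},q{\left(13 \right)} \right)}} = \frac{1}{-70110 + \left(6 + 2 \left(- \frac{5}{4} + \frac{1}{2} \cdot 13\right)\right)} = \frac{1}{-70110 + \left(6 + 2 \left(- \frac{5}{4} + \frac{13}{2}\right)\right)} = \frac{1}{-70110 + \left(6 + 2 \cdot \frac{21}{4}\right)} = \frac{1}{-70110 + \left(6 + \frac{21}{2}\right)} = \frac{1}{-70110 + \frac{33}{2}} = \frac{1}{- \frac{140187}{2}} = - \frac{2}{140187}$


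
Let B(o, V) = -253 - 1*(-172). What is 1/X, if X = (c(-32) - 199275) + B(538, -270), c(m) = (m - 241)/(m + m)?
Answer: -64/12758511 ≈ -5.0163e-6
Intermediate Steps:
c(m) = (-241 + m)/(2*m) (c(m) = (-241 + m)/((2*m)) = (-241 + m)*(1/(2*m)) = (-241 + m)/(2*m))
B(o, V) = -81 (B(o, V) = -253 + 172 = -81)
X = -12758511/64 (X = ((1/2)*(-241 - 32)/(-32) - 199275) - 81 = ((1/2)*(-1/32)*(-273) - 199275) - 81 = (273/64 - 199275) - 81 = -12753327/64 - 81 = -12758511/64 ≈ -1.9935e+5)
1/X = 1/(-12758511/64) = -64/12758511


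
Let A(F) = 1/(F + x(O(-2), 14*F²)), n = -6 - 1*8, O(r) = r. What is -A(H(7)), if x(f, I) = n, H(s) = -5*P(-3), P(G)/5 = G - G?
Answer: 1/14 ≈ 0.071429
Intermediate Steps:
P(G) = 0 (P(G) = 5*(G - G) = 5*0 = 0)
n = -14 (n = -6 - 8 = -14)
H(s) = 0 (H(s) = -5*0 = 0)
x(f, I) = -14
A(F) = 1/(-14 + F) (A(F) = 1/(F - 14) = 1/(-14 + F))
-A(H(7)) = -1/(-14 + 0) = -1/(-14) = -1*(-1/14) = 1/14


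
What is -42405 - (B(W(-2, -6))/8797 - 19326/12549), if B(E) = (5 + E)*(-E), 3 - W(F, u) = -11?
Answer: -82123952037/1936729 ≈ -42403.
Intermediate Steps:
W(F, u) = 14 (W(F, u) = 3 - 1*(-11) = 3 + 11 = 14)
B(E) = -E*(5 + E)
-42405 - (B(W(-2, -6))/8797 - 19326/12549) = -42405 - (-1*14*(5 + 14)/8797 - 19326/12549) = -42405 - (-1*14*19*(1/8797) - 19326*1/12549) = -42405 - (-266*1/8797 - 6442/4183) = -42405 - (-14/463 - 6442/4183) = -42405 - 1*(-3041208/1936729) = -42405 + 3041208/1936729 = -82123952037/1936729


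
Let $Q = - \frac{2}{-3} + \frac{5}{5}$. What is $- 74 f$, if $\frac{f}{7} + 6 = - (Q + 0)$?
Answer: $\frac{11914}{3} \approx 3971.3$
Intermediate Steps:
$Q = \frac{5}{3}$ ($Q = \left(-2\right) \left(- \frac{1}{3}\right) + 5 \cdot \frac{1}{5} = \frac{2}{3} + 1 = \frac{5}{3} \approx 1.6667$)
$f = - \frac{161}{3}$ ($f = -42 + 7 \left(- (\frac{5}{3} + 0)\right) = -42 + 7 \left(\left(-1\right) \frac{5}{3}\right) = -42 + 7 \left(- \frac{5}{3}\right) = -42 - \frac{35}{3} = - \frac{161}{3} \approx -53.667$)
$- 74 f = \left(-74\right) \left(- \frac{161}{3}\right) = \frac{11914}{3}$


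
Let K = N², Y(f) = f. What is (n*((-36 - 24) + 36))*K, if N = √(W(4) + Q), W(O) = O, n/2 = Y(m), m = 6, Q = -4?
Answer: 0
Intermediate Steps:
n = 12 (n = 2*6 = 12)
N = 0 (N = √(4 - 4) = √0 = 0)
K = 0 (K = 0² = 0)
(n*((-36 - 24) + 36))*K = (12*((-36 - 24) + 36))*0 = (12*(-60 + 36))*0 = (12*(-24))*0 = -288*0 = 0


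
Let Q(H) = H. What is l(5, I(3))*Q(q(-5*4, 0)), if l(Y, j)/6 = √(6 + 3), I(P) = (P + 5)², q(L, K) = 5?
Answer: 90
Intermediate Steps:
I(P) = (5 + P)²
l(Y, j) = 18 (l(Y, j) = 6*√(6 + 3) = 6*√9 = 6*3 = 18)
l(5, I(3))*Q(q(-5*4, 0)) = 18*5 = 90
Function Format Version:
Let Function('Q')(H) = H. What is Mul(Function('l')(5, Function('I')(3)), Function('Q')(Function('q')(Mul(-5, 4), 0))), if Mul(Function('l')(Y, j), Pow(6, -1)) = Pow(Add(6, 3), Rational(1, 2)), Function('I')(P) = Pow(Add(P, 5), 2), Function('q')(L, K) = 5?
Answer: 90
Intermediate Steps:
Function('I')(P) = Pow(Add(5, P), 2)
Function('l')(Y, j) = 18 (Function('l')(Y, j) = Mul(6, Pow(Add(6, 3), Rational(1, 2))) = Mul(6, Pow(9, Rational(1, 2))) = Mul(6, 3) = 18)
Mul(Function('l')(5, Function('I')(3)), Function('Q')(Function('q')(Mul(-5, 4), 0))) = Mul(18, 5) = 90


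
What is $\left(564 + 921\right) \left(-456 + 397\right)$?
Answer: $-87615$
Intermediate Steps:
$\left(564 + 921\right) \left(-456 + 397\right) = 1485 \left(-59\right) = -87615$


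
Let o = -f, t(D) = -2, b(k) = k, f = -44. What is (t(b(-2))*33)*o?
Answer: -2904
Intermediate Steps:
o = 44 (o = -1*(-44) = 44)
(t(b(-2))*33)*o = -2*33*44 = -66*44 = -2904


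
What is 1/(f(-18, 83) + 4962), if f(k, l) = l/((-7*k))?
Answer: 126/625295 ≈ 0.00020150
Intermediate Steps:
f(k, l) = -l/(7*k) (f(k, l) = l*(-1/(7*k)) = -l/(7*k))
1/(f(-18, 83) + 4962) = 1/(-⅐*83/(-18) + 4962) = 1/(-⅐*83*(-1/18) + 4962) = 1/(83/126 + 4962) = 1/(625295/126) = 126/625295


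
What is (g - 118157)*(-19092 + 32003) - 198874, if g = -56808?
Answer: -2259171989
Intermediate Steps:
(g - 118157)*(-19092 + 32003) - 198874 = (-56808 - 118157)*(-19092 + 32003) - 198874 = -174965*12911 - 198874 = -2258973115 - 198874 = -2259171989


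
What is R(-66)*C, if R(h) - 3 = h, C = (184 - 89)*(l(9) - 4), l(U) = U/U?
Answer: 17955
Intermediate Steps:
l(U) = 1
C = -285 (C = (184 - 89)*(1 - 4) = 95*(-3) = -285)
R(h) = 3 + h
R(-66)*C = (3 - 66)*(-285) = -63*(-285) = 17955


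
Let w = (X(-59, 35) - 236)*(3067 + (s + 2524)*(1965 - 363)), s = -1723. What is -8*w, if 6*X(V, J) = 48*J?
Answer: -452766688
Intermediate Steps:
X(V, J) = 8*J (X(V, J) = (48*J)/6 = 8*J)
w = 56595836 (w = (8*35 - 236)*(3067 + (-1723 + 2524)*(1965 - 363)) = (280 - 236)*(3067 + 801*1602) = 44*(3067 + 1283202) = 44*1286269 = 56595836)
-8*w = -8*56595836 = -452766688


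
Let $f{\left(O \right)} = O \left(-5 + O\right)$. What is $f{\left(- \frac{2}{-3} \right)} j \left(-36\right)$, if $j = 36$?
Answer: $3744$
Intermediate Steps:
$f{\left(- \frac{2}{-3} \right)} j \left(-36\right) = - \frac{2}{-3} \left(-5 - \frac{2}{-3}\right) 36 \left(-36\right) = \left(-2\right) \left(- \frac{1}{3}\right) \left(-5 - - \frac{2}{3}\right) 36 \left(-36\right) = \frac{2 \left(-5 + \frac{2}{3}\right)}{3} \cdot 36 \left(-36\right) = \frac{2}{3} \left(- \frac{13}{3}\right) 36 \left(-36\right) = \left(- \frac{26}{9}\right) 36 \left(-36\right) = \left(-104\right) \left(-36\right) = 3744$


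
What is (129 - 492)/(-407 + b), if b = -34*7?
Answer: 121/215 ≈ 0.56279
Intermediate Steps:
b = -238
(129 - 492)/(-407 + b) = (129 - 492)/(-407 - 238) = -363/(-645) = -363*(-1/645) = 121/215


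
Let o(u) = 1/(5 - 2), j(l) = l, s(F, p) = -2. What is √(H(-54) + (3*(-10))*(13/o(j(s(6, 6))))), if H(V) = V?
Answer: 6*I*√34 ≈ 34.986*I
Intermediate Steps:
o(u) = ⅓ (o(u) = 1/3 = ⅓)
√(H(-54) + (3*(-10))*(13/o(j(s(6, 6))))) = √(-54 + (3*(-10))*(13/(⅓))) = √(-54 - 390*3) = √(-54 - 30*39) = √(-54 - 1170) = √(-1224) = 6*I*√34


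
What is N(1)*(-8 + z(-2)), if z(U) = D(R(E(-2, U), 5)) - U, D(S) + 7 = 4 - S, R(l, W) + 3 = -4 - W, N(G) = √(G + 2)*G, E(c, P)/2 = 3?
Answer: 3*√3 ≈ 5.1962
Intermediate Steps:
E(c, P) = 6 (E(c, P) = 2*3 = 6)
N(G) = G*√(2 + G) (N(G) = √(2 + G)*G = G*√(2 + G))
R(l, W) = -7 - W (R(l, W) = -3 + (-4 - W) = -7 - W)
D(S) = -3 - S (D(S) = -7 + (4 - S) = -3 - S)
z(U) = 9 - U (z(U) = (-3 - (-7 - 1*5)) - U = (-3 - (-7 - 5)) - U = (-3 - 1*(-12)) - U = (-3 + 12) - U = 9 - U)
N(1)*(-8 + z(-2)) = (1*√(2 + 1))*(-8 + (9 - 1*(-2))) = (1*√3)*(-8 + (9 + 2)) = √3*(-8 + 11) = √3*3 = 3*√3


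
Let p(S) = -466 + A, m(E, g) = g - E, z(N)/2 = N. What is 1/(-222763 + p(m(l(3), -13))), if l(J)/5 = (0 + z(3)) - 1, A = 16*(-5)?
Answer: -1/223309 ≈ -4.4781e-6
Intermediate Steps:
z(N) = 2*N
A = -80
l(J) = 25 (l(J) = 5*((0 + 2*3) - 1) = 5*((0 + 6) - 1) = 5*(6 - 1) = 5*5 = 25)
p(S) = -546 (p(S) = -466 - 80 = -546)
1/(-222763 + p(m(l(3), -13))) = 1/(-222763 - 546) = 1/(-223309) = -1/223309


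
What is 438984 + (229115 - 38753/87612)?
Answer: 58533450835/87612 ≈ 6.6810e+5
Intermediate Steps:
438984 + (229115 - 38753/87612) = 438984 + 20073184627/87612 = 58533450835/87612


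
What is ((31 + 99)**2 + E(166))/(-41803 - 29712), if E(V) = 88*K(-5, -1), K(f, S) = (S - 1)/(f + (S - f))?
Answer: -17076/71515 ≈ -0.23878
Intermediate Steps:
K(f, S) = (-1 + S)/S
E(V) = 176 (E(V) = 88*((-1 - 1)/(-1)) = 88*(-1*(-2)) = 88*2 = 176)
((31 + 99)**2 + E(166))/(-41803 - 29712) = ((31 + 99)**2 + 176)/(-41803 - 29712) = (130**2 + 176)/(-71515) = (16900 + 176)*(-1/71515) = 17076*(-1/71515) = -17076/71515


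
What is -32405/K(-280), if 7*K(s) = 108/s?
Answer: 15878450/27 ≈ 5.8809e+5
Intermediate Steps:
K(s) = 108/(7*s) (K(s) = (108/s)/7 = 108/(7*s))
-32405/K(-280) = -32405/((108/7)/(-280)) = -32405/((108/7)*(-1/280)) = -32405/(-27/490) = -32405*(-490)/27 = -1*(-15878450/27) = 15878450/27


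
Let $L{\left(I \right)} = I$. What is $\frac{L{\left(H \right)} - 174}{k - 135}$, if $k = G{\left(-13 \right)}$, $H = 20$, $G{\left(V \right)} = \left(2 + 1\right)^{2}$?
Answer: $\frac{11}{9} \approx 1.2222$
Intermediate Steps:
$G{\left(V \right)} = 9$ ($G{\left(V \right)} = 3^{2} = 9$)
$k = 9$
$\frac{L{\left(H \right)} - 174}{k - 135} = \frac{20 - 174}{9 - 135} = - \frac{154}{-126} = \left(-154\right) \left(- \frac{1}{126}\right) = \frac{11}{9}$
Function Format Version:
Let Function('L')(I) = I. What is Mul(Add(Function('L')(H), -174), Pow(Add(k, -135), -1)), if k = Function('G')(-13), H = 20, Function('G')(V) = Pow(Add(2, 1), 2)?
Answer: Rational(11, 9) ≈ 1.2222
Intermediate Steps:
Function('G')(V) = 9 (Function('G')(V) = Pow(3, 2) = 9)
k = 9
Mul(Add(Function('L')(H), -174), Pow(Add(k, -135), -1)) = Mul(Add(20, -174), Pow(Add(9, -135), -1)) = Mul(-154, Pow(-126, -1)) = Mul(-154, Rational(-1, 126)) = Rational(11, 9)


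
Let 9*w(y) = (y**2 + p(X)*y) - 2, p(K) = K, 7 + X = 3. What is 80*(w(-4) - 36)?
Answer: -7840/3 ≈ -2613.3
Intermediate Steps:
X = -4 (X = -7 + 3 = -4)
w(y) = -2/9 - 4*y/9 + y**2/9 (w(y) = ((y**2 - 4*y) - 2)/9 = (-2 + y**2 - 4*y)/9 = -2/9 - 4*y/9 + y**2/9)
80*(w(-4) - 36) = 80*((-2/9 - 4/9*(-4) + (1/9)*(-4)**2) - 36) = 80*((-2/9 + 16/9 + (1/9)*16) - 36) = 80*((-2/9 + 16/9 + 16/9) - 36) = 80*(10/3 - 36) = 80*(-98/3) = -7840/3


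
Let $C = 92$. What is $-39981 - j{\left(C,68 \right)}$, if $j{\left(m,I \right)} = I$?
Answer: $-40049$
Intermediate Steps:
$-39981 - j{\left(C,68 \right)} = -39981 - 68 = -40049$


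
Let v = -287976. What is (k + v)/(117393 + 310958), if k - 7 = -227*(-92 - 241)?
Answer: -212378/428351 ≈ -0.49580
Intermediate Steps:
k = 75598 (k = 7 - 227*(-92 - 241) = 7 - 227*(-333) = 7 + 75591 = 75598)
(k + v)/(117393 + 310958) = (75598 - 287976)/(117393 + 310958) = -212378/428351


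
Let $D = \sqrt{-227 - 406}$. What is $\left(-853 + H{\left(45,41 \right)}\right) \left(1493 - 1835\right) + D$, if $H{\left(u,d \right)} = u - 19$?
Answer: $282834 + i \sqrt{633} \approx 2.8283 \cdot 10^{5} + 25.159 i$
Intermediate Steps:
$H{\left(u,d \right)} = -19 + u$ ($H{\left(u,d \right)} = u - 19 = -19 + u$)
$D = i \sqrt{633}$ ($D = \sqrt{-633} = i \sqrt{633} \approx 25.159 i$)
$\left(-853 + H{\left(45,41 \right)}\right) \left(1493 - 1835\right) + D = \left(-853 + \left(-19 + 45\right)\right) \left(1493 - 1835\right) + i \sqrt{633} = \left(-853 + 26\right) \left(-342\right) + i \sqrt{633} = \left(-827\right) \left(-342\right) + i \sqrt{633} = 282834 + i \sqrt{633}$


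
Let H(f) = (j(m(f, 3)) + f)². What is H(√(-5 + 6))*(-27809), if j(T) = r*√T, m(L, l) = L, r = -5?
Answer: -444944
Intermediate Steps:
j(T) = -5*√T
H(f) = (f - 5*√f)² (H(f) = (-5*√f + f)² = (f - 5*√f)²)
H(√(-5 + 6))*(-27809) = (-√(-5 + 6) + 5*√(√(-5 + 6)))²*(-27809) = (-√1 + 5*√(√1))²*(-27809) = (-1*1 + 5*√1)²*(-27809) = (-1 + 5*1)²*(-27809) = (-1 + 5)²*(-27809) = 4²*(-27809) = 16*(-27809) = -444944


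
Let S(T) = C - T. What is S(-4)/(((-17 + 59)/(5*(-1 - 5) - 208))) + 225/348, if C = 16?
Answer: -39215/348 ≈ -112.69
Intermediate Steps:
S(T) = 16 - T
S(-4)/(((-17 + 59)/(5*(-1 - 5) - 208))) + 225/348 = (16 - 1*(-4))/(((-17 + 59)/(5*(-1 - 5) - 208))) + 225/348 = (16 + 4)/((42/(5*(-6) - 208))) + 225*(1/348) = 20/((42/(-30 - 208))) + 75/116 = 20/((42/(-238))) + 75/116 = 20/((42*(-1/238))) + 75/116 = 20/(-3/17) + 75/116 = 20*(-17/3) + 75/116 = -340/3 + 75/116 = -39215/348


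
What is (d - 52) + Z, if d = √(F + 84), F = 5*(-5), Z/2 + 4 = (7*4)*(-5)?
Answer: -340 + √59 ≈ -332.32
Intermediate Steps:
Z = -288 (Z = -8 + 2*((7*4)*(-5)) = -8 + 2*(28*(-5)) = -8 + 2*(-140) = -8 - 280 = -288)
F = -25
d = √59 (d = √(-25 + 84) = √59 ≈ 7.6811)
(d - 52) + Z = (√59 - 52) - 288 = (-52 + √59) - 288 = -340 + √59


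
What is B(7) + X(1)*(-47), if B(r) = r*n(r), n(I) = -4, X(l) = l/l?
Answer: -75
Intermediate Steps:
X(l) = 1
B(r) = -4*r (B(r) = r*(-4) = -4*r)
B(7) + X(1)*(-47) = -4*7 + 1*(-47) = -28 - 47 = -75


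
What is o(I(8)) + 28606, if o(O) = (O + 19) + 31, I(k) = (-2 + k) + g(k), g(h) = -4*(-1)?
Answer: 28666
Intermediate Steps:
g(h) = 4
I(k) = 2 + k (I(k) = (-2 + k) + 4 = 2 + k)
o(O) = 50 + O (o(O) = (19 + O) + 31 = 50 + O)
o(I(8)) + 28606 = (50 + (2 + 8)) + 28606 = (50 + 10) + 28606 = 60 + 28606 = 28666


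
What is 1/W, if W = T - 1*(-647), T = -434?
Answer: 1/213 ≈ 0.0046948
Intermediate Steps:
W = 213 (W = -434 - 1*(-647) = -434 + 647 = 213)
1/W = 1/213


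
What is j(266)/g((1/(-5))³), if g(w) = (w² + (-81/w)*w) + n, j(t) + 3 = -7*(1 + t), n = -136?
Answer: 203125/23546 ≈ 8.6267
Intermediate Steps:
j(t) = -10 - 7*t (j(t) = -3 - 7*(1 + t) = -3 + (-7 - 7*t) = -10 - 7*t)
g(w) = -217 + w² (g(w) = (w² + (-81/w)*w) - 136 = (w² - 81) - 136 = (-81 + w²) - 136 = -217 + w²)
j(266)/g((1/(-5))³) = (-10 - 7*266)/(-217 + ((1/(-5))³)²) = (-10 - 1862)/(-217 + ((-⅕)³)²) = -1872/(-217 + (-1/125)²) = -1872/(-217 + 1/15625) = -1872/(-3390624/15625) = -1872*(-15625/3390624) = 203125/23546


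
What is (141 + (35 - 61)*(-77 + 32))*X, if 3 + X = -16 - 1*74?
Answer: -121923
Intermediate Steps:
X = -93 (X = -3 + (-16 - 1*74) = -3 + (-16 - 74) = -3 - 90 = -93)
(141 + (35 - 61)*(-77 + 32))*X = (141 + (35 - 61)*(-77 + 32))*(-93) = (141 - 26*(-45))*(-93) = (141 + 1170)*(-93) = 1311*(-93) = -121923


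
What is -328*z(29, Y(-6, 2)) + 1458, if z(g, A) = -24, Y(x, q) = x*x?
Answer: 9330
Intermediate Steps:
Y(x, q) = x²
-328*z(29, Y(-6, 2)) + 1458 = -328*(-24) + 1458 = 7872 + 1458 = 9330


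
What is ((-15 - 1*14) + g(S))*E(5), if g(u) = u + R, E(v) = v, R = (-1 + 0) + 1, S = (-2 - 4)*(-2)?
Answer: -85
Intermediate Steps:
S = 12 (S = -6*(-2) = 12)
R = 0 (R = -1 + 1 = 0)
g(u) = u (g(u) = u + 0 = u)
((-15 - 1*14) + g(S))*E(5) = ((-15 - 1*14) + 12)*5 = ((-15 - 14) + 12)*5 = (-29 + 12)*5 = -17*5 = -85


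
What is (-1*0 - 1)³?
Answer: -1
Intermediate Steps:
(-1*0 - 1)³ = (0 - 1)³ = (-1)³ = -1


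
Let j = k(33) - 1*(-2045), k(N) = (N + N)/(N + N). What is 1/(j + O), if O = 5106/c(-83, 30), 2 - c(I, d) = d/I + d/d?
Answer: 113/654996 ≈ 0.00017252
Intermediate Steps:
c(I, d) = 1 - d/I (c(I, d) = 2 - (d/I + d/d) = 2 - (d/I + 1) = 2 - (1 + d/I) = 2 + (-1 - d/I) = 1 - d/I)
k(N) = 1 (k(N) = (2*N)/((2*N)) = (2*N)*(1/(2*N)) = 1)
O = 423798/113 (O = 5106/(((-83 - 1*30)/(-83))) = 5106/((-(-83 - 30)/83)) = 5106/((-1/83*(-113))) = 5106/(113/83) = 5106*(83/113) = 423798/113 ≈ 3750.4)
j = 2046 (j = 1 - 1*(-2045) = 1 + 2045 = 2046)
1/(j + O) = 1/(2046 + 423798/113) = 1/(654996/113) = 113/654996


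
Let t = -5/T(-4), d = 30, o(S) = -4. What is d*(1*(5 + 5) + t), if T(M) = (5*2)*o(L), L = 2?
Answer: 1215/4 ≈ 303.75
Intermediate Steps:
T(M) = -40 (T(M) = (5*2)*(-4) = 10*(-4) = -40)
t = ⅛ (t = -5/(-40) = -5*(-1/40) = ⅛ ≈ 0.12500)
d*(1*(5 + 5) + t) = 30*(1*(5 + 5) + ⅛) = 30*(1*10 + ⅛) = 30*(10 + ⅛) = 30*(81/8) = 1215/4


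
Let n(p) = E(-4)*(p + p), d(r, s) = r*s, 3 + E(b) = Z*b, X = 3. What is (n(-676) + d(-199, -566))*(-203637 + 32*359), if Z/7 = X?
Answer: -44243844442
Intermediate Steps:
Z = 21 (Z = 7*3 = 21)
E(b) = -3 + 21*b
n(p) = -174*p (n(p) = (-3 + 21*(-4))*(p + p) = (-3 - 84)*(2*p) = -174*p)
(n(-676) + d(-199, -566))*(-203637 + 32*359) = (-174*(-676) - 199*(-566))*(-203637 + 32*359) = (117624 + 112634)*(-203637 + 11488) = 230258*(-192149) = -44243844442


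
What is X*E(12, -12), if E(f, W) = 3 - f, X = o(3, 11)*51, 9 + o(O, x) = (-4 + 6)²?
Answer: 2295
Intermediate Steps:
o(O, x) = -5 (o(O, x) = -9 + (-4 + 6)² = -9 + 2² = -9 + 4 = -5)
X = -255 (X = -5*51 = -255)
X*E(12, -12) = -255*(3 - 1*12) = -255*(3 - 12) = -255*(-9) = 2295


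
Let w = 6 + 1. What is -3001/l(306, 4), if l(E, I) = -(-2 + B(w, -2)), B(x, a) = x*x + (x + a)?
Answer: 3001/52 ≈ 57.712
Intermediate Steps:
w = 7
B(x, a) = a + x + x² (B(x, a) = x² + (a + x) = a + x + x²)
l(E, I) = -52 (l(E, I) = -(-2 + (-2 + 7 + 7²)) = -(-2 + (-2 + 7 + 49)) = -(-2 + 54) = -1*52 = -52)
-3001/l(306, 4) = -3001/(-52) = -3001*(-1/52) = 3001/52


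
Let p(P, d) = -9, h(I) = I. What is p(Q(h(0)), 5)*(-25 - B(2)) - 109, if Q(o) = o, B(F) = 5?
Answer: 161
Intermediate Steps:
p(Q(h(0)), 5)*(-25 - B(2)) - 109 = -9*(-25 - 1*5) - 109 = -9*(-25 - 5) - 109 = -9*(-30) - 109 = 270 - 109 = 161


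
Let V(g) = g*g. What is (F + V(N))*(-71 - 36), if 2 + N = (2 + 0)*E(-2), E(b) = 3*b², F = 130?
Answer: -65698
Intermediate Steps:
N = 22 (N = -2 + (2 + 0)*(3*(-2)²) = -2 + 2*(3*4) = -2 + 2*12 = -2 + 24 = 22)
V(g) = g²
(F + V(N))*(-71 - 36) = (130 + 22²)*(-71 - 36) = (130 + 484)*(-107) = 614*(-107) = -65698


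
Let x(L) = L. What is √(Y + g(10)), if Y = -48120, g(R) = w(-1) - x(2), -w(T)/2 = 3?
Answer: 32*I*√47 ≈ 219.38*I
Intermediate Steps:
w(T) = -6 (w(T) = -2*3 = -6)
g(R) = -8 (g(R) = -6 - 1*2 = -6 - 2 = -8)
√(Y + g(10)) = √(-48120 - 8) = √(-48128) = 32*I*√47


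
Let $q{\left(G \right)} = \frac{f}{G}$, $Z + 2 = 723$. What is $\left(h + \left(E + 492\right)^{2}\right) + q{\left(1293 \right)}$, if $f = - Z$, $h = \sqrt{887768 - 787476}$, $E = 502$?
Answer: $\frac{1277529827}{1293} + 2 \sqrt{25073} \approx 9.8835 \cdot 10^{5}$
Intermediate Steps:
$Z = 721$ ($Z = -2 + 723 = 721$)
$h = 2 \sqrt{25073}$ ($h = \sqrt{100292} = 2 \sqrt{25073} \approx 316.69$)
$f = -721$ ($f = \left(-1\right) 721 = -721$)
$q{\left(G \right)} = - \frac{721}{G}$
$\left(h + \left(E + 492\right)^{2}\right) + q{\left(1293 \right)} = \left(2 \sqrt{25073} + \left(502 + 492\right)^{2}\right) - \frac{721}{1293} = \left(2 \sqrt{25073} + 994^{2}\right) - \frac{721}{1293} = \left(2 \sqrt{25073} + 988036\right) - \frac{721}{1293} = \left(988036 + 2 \sqrt{25073}\right) - \frac{721}{1293} = \frac{1277529827}{1293} + 2 \sqrt{25073}$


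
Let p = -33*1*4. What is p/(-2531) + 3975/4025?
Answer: 423681/407491 ≈ 1.0397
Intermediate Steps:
p = -132 (p = -33*4 = -132)
p/(-2531) + 3975/4025 = -132/(-2531) + 3975/4025 = -132*(-1/2531) + 3975*(1/4025) = 132/2531 + 159/161 = 423681/407491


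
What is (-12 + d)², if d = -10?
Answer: 484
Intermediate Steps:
(-12 + d)² = (-12 - 10)² = (-22)² = 484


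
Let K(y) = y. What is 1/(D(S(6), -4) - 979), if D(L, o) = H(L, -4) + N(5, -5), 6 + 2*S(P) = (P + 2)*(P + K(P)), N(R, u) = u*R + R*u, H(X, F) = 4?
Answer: -1/1025 ≈ -0.00097561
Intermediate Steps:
N(R, u) = 2*R*u (N(R, u) = R*u + R*u = 2*R*u)
S(P) = -3 + P*(2 + P) (S(P) = -3 + ((P + 2)*(P + P))/2 = -3 + ((2 + P)*(2*P))/2 = -3 + (2*P*(2 + P))/2 = -3 + P*(2 + P))
D(L, o) = -46 (D(L, o) = 4 + 2*5*(-5) = 4 - 50 = -46)
1/(D(S(6), -4) - 979) = 1/(-46 - 979) = 1/(-1025) = -1/1025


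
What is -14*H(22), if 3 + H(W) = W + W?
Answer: -574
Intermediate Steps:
H(W) = -3 + 2*W (H(W) = -3 + (W + W) = -3 + 2*W)
-14*H(22) = -14*(-3 + 2*22) = -14*(-3 + 44) = -14*41 = -574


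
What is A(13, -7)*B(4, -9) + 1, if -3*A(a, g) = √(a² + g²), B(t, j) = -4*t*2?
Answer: 1 + 32*√218/3 ≈ 158.49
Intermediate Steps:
B(t, j) = -8*t
A(a, g) = -√(a² + g²)/3
A(13, -7)*B(4, -9) + 1 = (-√(13² + (-7)²)/3)*(-8*4) + 1 = -√(169 + 49)/3*(-32) + 1 = -√218/3*(-32) + 1 = 32*√218/3 + 1 = 1 + 32*√218/3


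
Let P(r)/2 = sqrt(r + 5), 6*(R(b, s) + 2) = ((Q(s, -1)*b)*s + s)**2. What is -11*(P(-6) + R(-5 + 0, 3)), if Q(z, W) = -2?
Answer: -3949/2 - 22*I ≈ -1974.5 - 22.0*I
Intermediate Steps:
R(b, s) = -2 + (s - 2*b*s)**2/6 (R(b, s) = -2 + ((-2*b)*s + s)**2/6 = -2 + (-2*b*s + s)**2/6 = -2 + (s - 2*b*s)**2/6)
P(r) = 2*sqrt(5 + r) (P(r) = 2*sqrt(r + 5) = 2*sqrt(5 + r))
-11*(P(-6) + R(-5 + 0, 3)) = -11*(2*sqrt(5 - 6) + (-2 + (1/6)*3**2*(1 - 2*(-5 + 0))**2)) = -11*(2*sqrt(-1) + (-2 + (1/6)*9*(1 - 2*(-5))**2)) = -11*(2*I + (-2 + (1/6)*9*(1 + 10)**2)) = -11*(2*I + (-2 + (1/6)*9*11**2)) = -11*(2*I + (-2 + (1/6)*9*121)) = -11*(2*I + (-2 + 363/2)) = -11*(2*I + 359/2) = -11*(359/2 + 2*I) = -3949/2 - 22*I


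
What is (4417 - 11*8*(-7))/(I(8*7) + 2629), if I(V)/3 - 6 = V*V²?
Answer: 5033/529495 ≈ 0.0095053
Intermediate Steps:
I(V) = 18 + 3*V³ (I(V) = 18 + 3*(V*V²) = 18 + 3*V³)
(4417 - 11*8*(-7))/(I(8*7) + 2629) = (4417 - 11*8*(-7))/((18 + 3*(8*7)³) + 2629) = (4417 - 88*(-7))/((18 + 3*56³) + 2629) = (4417 + 616)/((18 + 3*175616) + 2629) = 5033/((18 + 526848) + 2629) = 5033/(526866 + 2629) = 5033/529495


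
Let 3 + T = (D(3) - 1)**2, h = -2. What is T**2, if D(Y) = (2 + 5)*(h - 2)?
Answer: 702244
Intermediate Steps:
D(Y) = -28 (D(Y) = (2 + 5)*(-2 - 2) = 7*(-4) = -28)
T = 838 (T = -3 + (-28 - 1)**2 = -3 + (-29)**2 = -3 + 841 = 838)
T**2 = 838**2 = 702244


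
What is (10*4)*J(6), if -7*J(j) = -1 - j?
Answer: 40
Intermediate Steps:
J(j) = ⅐ + j/7 (J(j) = -(-1 - j)/7 = ⅐ + j/7)
(10*4)*J(6) = (10*4)*(⅐ + (⅐)*6) = 40*(⅐ + 6/7) = 40*1 = 40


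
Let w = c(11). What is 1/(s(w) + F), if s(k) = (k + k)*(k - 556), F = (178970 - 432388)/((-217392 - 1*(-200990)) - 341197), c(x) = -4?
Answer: 32509/145663358 ≈ 0.00022318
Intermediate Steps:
w = -4
F = 23038/32509 (F = -253418/((-217392 + 200990) - 341197) = -253418/(-16402 - 341197) = -253418/(-357599) = -253418*(-1/357599) = 23038/32509 ≈ 0.70866)
s(k) = 2*k*(-556 + k) (s(k) = (2*k)*(-556 + k) = 2*k*(-556 + k))
1/(s(w) + F) = 1/(2*(-4)*(-556 - 4) + 23038/32509) = 1/(2*(-4)*(-560) + 23038/32509) = 1/(4480 + 23038/32509) = 1/(145663358/32509) = 32509/145663358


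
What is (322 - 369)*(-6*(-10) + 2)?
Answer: -2914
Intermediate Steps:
(322 - 369)*(-6*(-10) + 2) = -47*(60 + 2) = -47*62 = -2914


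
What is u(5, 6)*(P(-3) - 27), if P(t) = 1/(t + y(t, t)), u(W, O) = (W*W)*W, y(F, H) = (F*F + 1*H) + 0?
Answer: -10000/3 ≈ -3333.3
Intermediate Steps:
y(F, H) = H + F² (y(F, H) = (F² + H) + 0 = (H + F²) + 0 = H + F²)
u(W, O) = W³ (u(W, O) = W²*W = W³)
P(t) = 1/(t² + 2*t) (P(t) = 1/(t + (t + t²)) = 1/(t² + 2*t))
u(5, 6)*(P(-3) - 27) = 5³*(1/((-3)*(2 - 3)) - 27) = 125*(-⅓/(-1) - 27) = 125*(-⅓*(-1) - 27) = 125*(⅓ - 27) = 125*(-80/3) = -10000/3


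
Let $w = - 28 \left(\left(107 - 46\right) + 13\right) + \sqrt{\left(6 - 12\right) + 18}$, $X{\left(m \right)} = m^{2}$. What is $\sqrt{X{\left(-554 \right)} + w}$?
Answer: $\sqrt{304844 + 2 \sqrt{3}} \approx 552.13$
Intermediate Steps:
$w = -2072 + 2 \sqrt{3}$ ($w = - 28 \left(61 + 13\right) + \sqrt{\left(6 - 12\right) + 18} = \left(-28\right) 74 + \sqrt{-6 + 18} = -2072 + \sqrt{12} = -2072 + 2 \sqrt{3} \approx -2068.5$)
$\sqrt{X{\left(-554 \right)} + w} = \sqrt{\left(-554\right)^{2} - \left(2072 - 2 \sqrt{3}\right)} = \sqrt{306916 - \left(2072 - 2 \sqrt{3}\right)} = \sqrt{304844 + 2 \sqrt{3}}$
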